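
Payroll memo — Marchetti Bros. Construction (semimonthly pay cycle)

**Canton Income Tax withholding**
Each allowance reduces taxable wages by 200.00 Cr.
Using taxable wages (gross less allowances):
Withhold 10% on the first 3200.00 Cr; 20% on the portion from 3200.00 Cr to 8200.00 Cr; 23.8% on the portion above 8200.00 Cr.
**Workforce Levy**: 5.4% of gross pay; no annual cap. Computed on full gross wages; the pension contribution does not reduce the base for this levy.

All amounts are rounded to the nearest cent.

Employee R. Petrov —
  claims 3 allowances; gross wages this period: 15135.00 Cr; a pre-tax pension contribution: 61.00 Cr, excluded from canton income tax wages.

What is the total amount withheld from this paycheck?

Canton Income Tax: taxable = 15135.00 Cr − 61.00 Cr − 3×200.00 Cr = 14474.00 Cr
  1320.00 Cr + 23.8% × (14474.00 Cr − 8200.00 Cr) = 1320.00 Cr + 23.8% × 6274.00 Cr = 2813.21 Cr
Workforce Levy: 5.4% × 15135.00 Cr = 817.29 Cr
Total: 2813.21 Cr + 817.29 Cr = 3630.50 Cr

3630.50 Cr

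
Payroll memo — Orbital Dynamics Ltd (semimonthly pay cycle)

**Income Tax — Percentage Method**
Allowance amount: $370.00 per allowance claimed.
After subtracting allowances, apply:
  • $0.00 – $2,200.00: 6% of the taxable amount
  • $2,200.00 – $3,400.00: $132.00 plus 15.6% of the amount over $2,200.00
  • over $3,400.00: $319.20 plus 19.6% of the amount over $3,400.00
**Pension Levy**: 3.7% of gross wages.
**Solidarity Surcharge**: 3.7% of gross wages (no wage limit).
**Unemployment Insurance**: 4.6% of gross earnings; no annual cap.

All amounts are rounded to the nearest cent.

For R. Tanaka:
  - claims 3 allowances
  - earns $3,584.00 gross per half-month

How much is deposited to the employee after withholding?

Income Tax: taxable = $3,584.00 − 3×$370.00 = $2,474.00
  $132.00 + 15.6% × ($2,474.00 − $2,200.00) = $132.00 + 15.6% × $274.00 = $174.74
Pension Levy: 3.7% × $3,584.00 = $132.61
Solidarity Surcharge: 3.7% × $3,584.00 = $132.61
Unemployment Insurance: 4.6% × $3,584.00 = $164.86
Total withheld: $174.74 + $132.61 + $132.61 + $164.86 = $604.82
Net pay: $3,584.00 − $604.82 = $2,979.18

$2,979.18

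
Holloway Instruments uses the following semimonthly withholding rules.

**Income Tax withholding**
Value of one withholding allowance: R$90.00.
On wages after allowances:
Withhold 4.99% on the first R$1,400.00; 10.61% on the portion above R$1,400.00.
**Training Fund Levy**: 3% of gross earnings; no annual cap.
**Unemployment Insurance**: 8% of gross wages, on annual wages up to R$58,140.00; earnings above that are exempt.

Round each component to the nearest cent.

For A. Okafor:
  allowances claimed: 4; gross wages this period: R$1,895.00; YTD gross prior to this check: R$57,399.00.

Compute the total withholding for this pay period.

R$200.31

Income Tax: taxable = R$1,895.00 − 4×R$90.00 = R$1,535.00
  R$69.86 + 10.61% × (R$1,535.00 − R$1,400.00) = R$69.86 + 10.61% × R$135.00 = R$84.18
Training Fund Levy: 3% × R$1,895.00 = R$56.85
Unemployment Insurance: cap R$58,140.00 − YTD R$57,399.00 = R$741.00 subject; 8% × R$741.00 = R$59.28
Total: R$84.18 + R$56.85 + R$59.28 = R$200.31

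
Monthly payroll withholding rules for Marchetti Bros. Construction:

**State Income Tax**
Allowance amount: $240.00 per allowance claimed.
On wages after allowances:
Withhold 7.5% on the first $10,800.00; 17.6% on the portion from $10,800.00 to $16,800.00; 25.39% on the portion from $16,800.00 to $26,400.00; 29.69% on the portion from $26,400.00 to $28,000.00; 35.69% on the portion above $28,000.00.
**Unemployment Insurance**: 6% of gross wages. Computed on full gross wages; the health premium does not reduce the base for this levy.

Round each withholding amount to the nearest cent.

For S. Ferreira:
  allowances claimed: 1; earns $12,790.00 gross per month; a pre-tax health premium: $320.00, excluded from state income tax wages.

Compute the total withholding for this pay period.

$1,829.08

State Income Tax: taxable = $12,790.00 − $320.00 − 1×$240.00 = $12,230.00
  $810.00 + 17.6% × ($12,230.00 − $10,800.00) = $810.00 + 17.6% × $1,430.00 = $1,061.68
Unemployment Insurance: 6% × $12,790.00 = $767.40
Total: $1,061.68 + $767.40 = $1,829.08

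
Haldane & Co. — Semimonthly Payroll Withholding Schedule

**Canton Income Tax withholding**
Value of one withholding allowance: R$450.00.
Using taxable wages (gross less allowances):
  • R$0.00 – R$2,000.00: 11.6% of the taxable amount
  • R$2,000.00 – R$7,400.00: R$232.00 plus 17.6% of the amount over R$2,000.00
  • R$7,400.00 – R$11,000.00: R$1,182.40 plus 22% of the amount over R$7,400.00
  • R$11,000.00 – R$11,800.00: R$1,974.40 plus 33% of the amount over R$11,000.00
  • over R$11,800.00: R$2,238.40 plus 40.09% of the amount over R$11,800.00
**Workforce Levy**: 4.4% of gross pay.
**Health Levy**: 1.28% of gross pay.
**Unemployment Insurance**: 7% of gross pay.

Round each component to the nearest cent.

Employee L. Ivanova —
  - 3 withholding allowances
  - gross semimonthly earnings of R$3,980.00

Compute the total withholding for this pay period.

Canton Income Tax: taxable = R$3,980.00 − 3×R$450.00 = R$2,630.00
  R$232.00 + 17.6% × (R$2,630.00 − R$2,000.00) = R$232.00 + 17.6% × R$630.00 = R$342.88
Workforce Levy: 4.4% × R$3,980.00 = R$175.12
Health Levy: 1.28% × R$3,980.00 = R$50.94
Unemployment Insurance: 7% × R$3,980.00 = R$278.60
Total: R$342.88 + R$175.12 + R$50.94 + R$278.60 = R$847.54

R$847.54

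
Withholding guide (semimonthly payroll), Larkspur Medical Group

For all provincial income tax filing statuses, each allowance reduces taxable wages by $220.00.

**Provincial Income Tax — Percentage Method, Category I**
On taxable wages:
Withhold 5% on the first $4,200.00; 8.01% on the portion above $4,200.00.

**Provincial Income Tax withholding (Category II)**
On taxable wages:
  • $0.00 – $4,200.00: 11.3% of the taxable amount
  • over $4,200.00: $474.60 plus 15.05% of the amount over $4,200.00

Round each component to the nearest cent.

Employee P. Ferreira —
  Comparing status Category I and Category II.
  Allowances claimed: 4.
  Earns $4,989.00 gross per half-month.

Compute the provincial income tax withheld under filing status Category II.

$464.32

Provincial Income Tax (Category II): taxable = $4,989.00 − 4×$220.00 = $4,109.00
  11.3% × $4,109.00 = $464.32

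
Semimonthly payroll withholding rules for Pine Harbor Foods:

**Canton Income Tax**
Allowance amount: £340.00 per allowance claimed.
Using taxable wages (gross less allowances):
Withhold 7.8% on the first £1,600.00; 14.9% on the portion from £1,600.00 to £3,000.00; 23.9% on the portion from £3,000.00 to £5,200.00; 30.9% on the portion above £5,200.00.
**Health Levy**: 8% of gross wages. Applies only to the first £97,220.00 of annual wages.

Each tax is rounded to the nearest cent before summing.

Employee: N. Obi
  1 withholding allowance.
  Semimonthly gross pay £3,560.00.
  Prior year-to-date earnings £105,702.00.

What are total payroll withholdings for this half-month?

£385.98

Canton Income Tax: taxable = £3,560.00 − 1×£340.00 = £3,220.00
  £333.40 + 23.9% × (£3,220.00 − £3,000.00) = £333.40 + 23.9% × £220.00 = £385.98
Health Levy: YTD £105,702.00 ≥ cap £97,220.00 → £0.00
Total: £385.98 + £0.00 = £385.98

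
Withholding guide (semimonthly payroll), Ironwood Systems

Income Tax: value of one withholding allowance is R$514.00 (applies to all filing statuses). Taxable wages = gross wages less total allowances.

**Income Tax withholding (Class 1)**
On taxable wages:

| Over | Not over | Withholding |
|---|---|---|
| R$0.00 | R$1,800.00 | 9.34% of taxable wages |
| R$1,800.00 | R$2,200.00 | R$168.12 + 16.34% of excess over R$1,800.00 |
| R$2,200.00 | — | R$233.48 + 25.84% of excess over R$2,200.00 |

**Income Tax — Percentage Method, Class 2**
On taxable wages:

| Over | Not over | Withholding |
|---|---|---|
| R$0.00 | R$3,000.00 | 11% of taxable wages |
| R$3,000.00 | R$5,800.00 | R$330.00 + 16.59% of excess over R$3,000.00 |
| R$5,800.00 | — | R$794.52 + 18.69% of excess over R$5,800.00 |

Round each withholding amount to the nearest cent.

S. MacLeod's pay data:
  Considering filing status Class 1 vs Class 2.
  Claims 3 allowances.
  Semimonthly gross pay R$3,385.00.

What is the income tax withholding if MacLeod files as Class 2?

R$202.73

Income Tax (Class 2): taxable = R$3,385.00 − 3×R$514.00 = R$1,843.00
  11% × R$1,843.00 = R$202.73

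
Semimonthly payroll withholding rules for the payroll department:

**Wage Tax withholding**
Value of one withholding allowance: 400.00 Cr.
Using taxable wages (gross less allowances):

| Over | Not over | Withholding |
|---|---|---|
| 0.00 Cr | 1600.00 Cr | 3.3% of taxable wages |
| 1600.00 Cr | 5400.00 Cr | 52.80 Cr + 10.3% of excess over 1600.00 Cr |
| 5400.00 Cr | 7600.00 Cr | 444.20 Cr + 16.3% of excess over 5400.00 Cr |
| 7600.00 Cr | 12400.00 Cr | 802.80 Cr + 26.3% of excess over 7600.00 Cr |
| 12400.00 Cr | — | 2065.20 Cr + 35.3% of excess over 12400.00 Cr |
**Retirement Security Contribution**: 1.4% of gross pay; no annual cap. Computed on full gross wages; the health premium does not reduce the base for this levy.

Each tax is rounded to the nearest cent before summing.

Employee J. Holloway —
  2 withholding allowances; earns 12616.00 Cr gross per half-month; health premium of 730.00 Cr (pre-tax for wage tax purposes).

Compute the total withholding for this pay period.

1896.24 Cr

Wage Tax: taxable = 12616.00 Cr − 730.00 Cr − 2×400.00 Cr = 11086.00 Cr
  802.80 Cr + 26.3% × (11086.00 Cr − 7600.00 Cr) = 802.80 Cr + 26.3% × 3486.00 Cr = 1719.62 Cr
Retirement Security Contribution: 1.4% × 12616.00 Cr = 176.62 Cr
Total: 1719.62 Cr + 176.62 Cr = 1896.24 Cr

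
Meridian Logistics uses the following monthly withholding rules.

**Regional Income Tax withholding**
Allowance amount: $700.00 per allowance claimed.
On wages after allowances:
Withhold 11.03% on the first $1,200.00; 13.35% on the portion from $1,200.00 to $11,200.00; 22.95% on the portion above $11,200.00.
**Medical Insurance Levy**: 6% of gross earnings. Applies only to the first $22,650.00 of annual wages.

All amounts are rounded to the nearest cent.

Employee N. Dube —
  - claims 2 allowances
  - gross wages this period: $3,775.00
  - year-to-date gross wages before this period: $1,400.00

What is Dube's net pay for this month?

Regional Income Tax: taxable = $3,775.00 − 2×$700.00 = $2,375.00
  $132.36 + 13.35% × ($2,375.00 − $1,200.00) = $132.36 + 13.35% × $1,175.00 = $289.22
Medical Insurance Levy: 6% × $3,775.00 = $226.50
Total withheld: $289.22 + $226.50 = $515.72
Net pay: $3,775.00 − $515.72 = $3,259.28

$3,259.28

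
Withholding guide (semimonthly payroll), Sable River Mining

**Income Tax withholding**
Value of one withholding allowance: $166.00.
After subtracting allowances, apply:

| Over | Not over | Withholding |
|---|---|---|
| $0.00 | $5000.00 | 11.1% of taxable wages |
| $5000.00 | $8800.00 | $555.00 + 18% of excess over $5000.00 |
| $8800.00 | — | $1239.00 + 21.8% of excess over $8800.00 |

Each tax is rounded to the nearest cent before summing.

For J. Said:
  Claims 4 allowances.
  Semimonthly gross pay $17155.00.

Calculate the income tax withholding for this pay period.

$2915.64

Income Tax: taxable = $17155.00 − 4×$166.00 = $16491.00
  $1239.00 + 21.8% × ($16491.00 − $8800.00) = $1239.00 + 21.8% × $7691.00 = $2915.64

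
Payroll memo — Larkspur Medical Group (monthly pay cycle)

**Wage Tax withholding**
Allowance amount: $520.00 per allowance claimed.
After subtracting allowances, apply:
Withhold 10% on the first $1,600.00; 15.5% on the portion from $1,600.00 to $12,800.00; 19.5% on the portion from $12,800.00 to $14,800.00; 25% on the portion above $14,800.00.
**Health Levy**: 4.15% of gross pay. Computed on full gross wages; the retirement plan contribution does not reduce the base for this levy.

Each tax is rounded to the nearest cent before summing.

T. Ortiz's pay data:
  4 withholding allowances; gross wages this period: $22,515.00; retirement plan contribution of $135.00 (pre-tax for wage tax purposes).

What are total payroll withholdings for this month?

Wage Tax: taxable = $22,515.00 − $135.00 − 4×$520.00 = $20,300.00
  $2,286.00 + 25% × ($20,300.00 − $14,800.00) = $2,286.00 + 25% × $5,500.00 = $3,661.00
Health Levy: 4.15% × $22,515.00 = $934.37
Total: $3,661.00 + $934.37 = $4,595.37

$4,595.37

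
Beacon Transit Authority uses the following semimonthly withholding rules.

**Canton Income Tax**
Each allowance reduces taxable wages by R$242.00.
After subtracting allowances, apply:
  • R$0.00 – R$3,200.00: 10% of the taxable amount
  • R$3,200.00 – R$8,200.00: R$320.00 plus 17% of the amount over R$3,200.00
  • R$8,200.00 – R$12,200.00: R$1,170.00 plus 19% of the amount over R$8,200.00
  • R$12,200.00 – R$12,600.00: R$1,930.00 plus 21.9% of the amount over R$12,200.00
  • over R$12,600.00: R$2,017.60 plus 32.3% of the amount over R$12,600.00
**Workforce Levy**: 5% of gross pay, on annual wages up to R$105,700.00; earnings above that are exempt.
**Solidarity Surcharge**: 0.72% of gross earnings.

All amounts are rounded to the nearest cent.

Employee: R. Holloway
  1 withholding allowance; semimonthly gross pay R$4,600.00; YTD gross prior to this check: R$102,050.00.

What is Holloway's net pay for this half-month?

R$3,867.52

Canton Income Tax: taxable = R$4,600.00 − 1×R$242.00 = R$4,358.00
  R$320.00 + 17% × (R$4,358.00 − R$3,200.00) = R$320.00 + 17% × R$1,158.00 = R$516.86
Workforce Levy: cap R$105,700.00 − YTD R$102,050.00 = R$3,650.00 subject; 5% × R$3,650.00 = R$182.50
Solidarity Surcharge: 0.72% × R$4,600.00 = R$33.12
Total withheld: R$516.86 + R$182.50 + R$33.12 = R$732.48
Net pay: R$4,600.00 − R$732.48 = R$3,867.52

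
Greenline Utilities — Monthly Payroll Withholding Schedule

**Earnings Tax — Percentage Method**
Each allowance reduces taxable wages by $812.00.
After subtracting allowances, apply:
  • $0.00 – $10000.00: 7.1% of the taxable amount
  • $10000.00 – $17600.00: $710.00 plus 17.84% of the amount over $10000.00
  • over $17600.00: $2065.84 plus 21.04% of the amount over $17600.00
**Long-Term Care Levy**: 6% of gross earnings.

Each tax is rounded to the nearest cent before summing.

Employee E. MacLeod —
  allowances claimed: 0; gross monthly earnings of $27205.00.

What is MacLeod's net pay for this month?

Earnings Tax: taxable = $27205.00
  $2065.84 + 21.04% × ($27205.00 − $17600.00) = $2065.84 + 21.04% × $9605.00 = $4086.73
Long-Term Care Levy: 6% × $27205.00 = $1632.30
Total withheld: $4086.73 + $1632.30 = $5719.03
Net pay: $27205.00 − $5719.03 = $21485.97

$21485.97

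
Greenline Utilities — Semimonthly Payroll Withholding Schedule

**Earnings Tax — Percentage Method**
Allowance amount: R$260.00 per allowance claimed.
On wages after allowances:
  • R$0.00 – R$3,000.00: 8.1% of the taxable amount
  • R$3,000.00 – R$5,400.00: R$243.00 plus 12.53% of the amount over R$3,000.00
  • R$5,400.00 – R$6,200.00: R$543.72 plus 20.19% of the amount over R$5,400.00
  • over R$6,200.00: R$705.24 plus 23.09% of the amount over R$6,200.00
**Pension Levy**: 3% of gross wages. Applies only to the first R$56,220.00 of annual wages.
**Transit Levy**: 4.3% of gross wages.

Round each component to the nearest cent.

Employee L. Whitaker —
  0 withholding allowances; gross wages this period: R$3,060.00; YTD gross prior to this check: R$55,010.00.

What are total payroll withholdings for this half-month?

Earnings Tax: taxable = R$3,060.00
  R$243.00 + 12.53% × (R$3,060.00 − R$3,000.00) = R$243.00 + 12.53% × R$60.00 = R$250.52
Pension Levy: cap R$56,220.00 − YTD R$55,010.00 = R$1,210.00 subject; 3% × R$1,210.00 = R$36.30
Transit Levy: 4.3% × R$3,060.00 = R$131.58
Total: R$250.52 + R$36.30 + R$131.58 = R$418.40

R$418.40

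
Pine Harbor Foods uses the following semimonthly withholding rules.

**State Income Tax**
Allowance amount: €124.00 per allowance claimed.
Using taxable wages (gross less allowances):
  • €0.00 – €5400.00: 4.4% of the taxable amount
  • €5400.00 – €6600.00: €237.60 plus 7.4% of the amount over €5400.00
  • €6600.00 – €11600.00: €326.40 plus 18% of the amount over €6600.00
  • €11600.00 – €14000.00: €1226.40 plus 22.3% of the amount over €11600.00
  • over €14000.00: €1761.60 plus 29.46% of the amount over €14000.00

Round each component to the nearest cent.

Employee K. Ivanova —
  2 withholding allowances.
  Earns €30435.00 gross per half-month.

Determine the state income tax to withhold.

€6530.29

State Income Tax: taxable = €30435.00 − 2×€124.00 = €30187.00
  €1761.60 + 29.46% × (€30187.00 − €14000.00) = €1761.60 + 29.46% × €16187.00 = €6530.29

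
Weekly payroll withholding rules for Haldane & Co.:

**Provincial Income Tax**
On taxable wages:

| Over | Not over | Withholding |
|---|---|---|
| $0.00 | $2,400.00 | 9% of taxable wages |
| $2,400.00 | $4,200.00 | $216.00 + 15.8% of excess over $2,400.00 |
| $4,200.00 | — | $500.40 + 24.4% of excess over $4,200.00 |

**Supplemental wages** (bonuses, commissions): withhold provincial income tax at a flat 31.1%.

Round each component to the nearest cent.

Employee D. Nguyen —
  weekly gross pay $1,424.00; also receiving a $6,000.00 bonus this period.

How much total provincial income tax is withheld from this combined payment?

$1,994.16

Provincial Income Tax: taxable = $1,424.00
  9% × $1,424.00 = $128.16
Supplemental (31.1% flat on bonus): 31.1% × $6,000.00 = $1,866.00
Total provincial income tax: $128.16 + $1,866.00 = $1,994.16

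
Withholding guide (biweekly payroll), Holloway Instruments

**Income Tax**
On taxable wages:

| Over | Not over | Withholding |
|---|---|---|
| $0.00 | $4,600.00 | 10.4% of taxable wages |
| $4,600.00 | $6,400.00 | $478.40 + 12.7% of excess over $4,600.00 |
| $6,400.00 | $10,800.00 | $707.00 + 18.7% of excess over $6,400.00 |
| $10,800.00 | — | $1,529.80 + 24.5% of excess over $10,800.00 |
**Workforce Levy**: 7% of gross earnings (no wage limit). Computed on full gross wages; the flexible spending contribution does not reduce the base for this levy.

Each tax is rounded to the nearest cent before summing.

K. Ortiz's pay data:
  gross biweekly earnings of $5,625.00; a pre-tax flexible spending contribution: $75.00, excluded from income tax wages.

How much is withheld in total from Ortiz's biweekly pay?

Income Tax: taxable = $5,625.00 − $75.00 = $5,550.00
  $478.40 + 12.7% × ($5,550.00 − $4,600.00) = $478.40 + 12.7% × $950.00 = $599.05
Workforce Levy: 7% × $5,625.00 = $393.75
Total: $599.05 + $393.75 = $992.80

$992.80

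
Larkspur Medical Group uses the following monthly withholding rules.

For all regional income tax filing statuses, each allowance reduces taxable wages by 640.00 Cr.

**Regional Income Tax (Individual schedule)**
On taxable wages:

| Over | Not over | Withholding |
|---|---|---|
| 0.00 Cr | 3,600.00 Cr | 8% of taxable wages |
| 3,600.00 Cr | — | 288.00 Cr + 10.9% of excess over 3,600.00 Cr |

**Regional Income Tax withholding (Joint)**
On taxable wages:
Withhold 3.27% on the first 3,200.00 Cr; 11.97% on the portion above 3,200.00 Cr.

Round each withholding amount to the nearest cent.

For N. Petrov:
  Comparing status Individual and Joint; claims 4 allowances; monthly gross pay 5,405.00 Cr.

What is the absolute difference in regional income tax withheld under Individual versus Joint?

Regional Income Tax (Individual): taxable = 5,405.00 Cr − 4×640.00 Cr = 2,845.00 Cr
  8% × 2,845.00 Cr = 227.60 Cr
Regional Income Tax (Joint): taxable = 5,405.00 Cr − 4×640.00 Cr = 2,845.00 Cr
  3.27% × 2,845.00 Cr = 93.03 Cr
Difference: |227.60 Cr − 93.03 Cr| = 134.57 Cr (higher under Individual)

134.57 Cr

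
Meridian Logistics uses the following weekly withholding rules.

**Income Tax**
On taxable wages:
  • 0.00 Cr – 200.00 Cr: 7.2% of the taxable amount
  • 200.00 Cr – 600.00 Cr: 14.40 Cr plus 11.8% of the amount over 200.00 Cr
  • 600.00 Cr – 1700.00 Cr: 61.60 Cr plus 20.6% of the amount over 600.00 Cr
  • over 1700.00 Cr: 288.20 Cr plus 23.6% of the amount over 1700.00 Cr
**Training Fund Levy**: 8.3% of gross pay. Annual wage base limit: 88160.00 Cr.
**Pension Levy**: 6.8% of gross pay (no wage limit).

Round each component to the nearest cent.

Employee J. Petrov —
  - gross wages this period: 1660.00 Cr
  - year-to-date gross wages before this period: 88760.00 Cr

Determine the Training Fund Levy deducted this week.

Training Fund Levy: YTD 88760.00 Cr ≥ cap 88160.00 Cr → 0.00 Cr

0.00 Cr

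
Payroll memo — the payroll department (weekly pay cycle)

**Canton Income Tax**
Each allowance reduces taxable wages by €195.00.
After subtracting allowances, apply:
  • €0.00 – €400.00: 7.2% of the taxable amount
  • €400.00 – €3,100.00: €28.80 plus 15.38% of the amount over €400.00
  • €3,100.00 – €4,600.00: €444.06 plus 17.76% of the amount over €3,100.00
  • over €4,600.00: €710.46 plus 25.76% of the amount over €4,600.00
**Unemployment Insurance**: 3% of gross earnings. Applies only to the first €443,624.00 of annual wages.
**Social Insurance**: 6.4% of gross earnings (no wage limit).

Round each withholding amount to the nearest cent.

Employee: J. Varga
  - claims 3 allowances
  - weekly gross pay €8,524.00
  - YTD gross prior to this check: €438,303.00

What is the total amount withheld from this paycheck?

Canton Income Tax: taxable = €8,524.00 − 3×€195.00 = €7,939.00
  €710.46 + 25.76% × (€7,939.00 − €4,600.00) = €710.46 + 25.76% × €3,339.00 = €1,570.59
Unemployment Insurance: cap €443,624.00 − YTD €438,303.00 = €5,321.00 subject; 3% × €5,321.00 = €159.63
Social Insurance: 6.4% × €8,524.00 = €545.54
Total: €1,570.59 + €159.63 + €545.54 = €2,275.76

€2,275.76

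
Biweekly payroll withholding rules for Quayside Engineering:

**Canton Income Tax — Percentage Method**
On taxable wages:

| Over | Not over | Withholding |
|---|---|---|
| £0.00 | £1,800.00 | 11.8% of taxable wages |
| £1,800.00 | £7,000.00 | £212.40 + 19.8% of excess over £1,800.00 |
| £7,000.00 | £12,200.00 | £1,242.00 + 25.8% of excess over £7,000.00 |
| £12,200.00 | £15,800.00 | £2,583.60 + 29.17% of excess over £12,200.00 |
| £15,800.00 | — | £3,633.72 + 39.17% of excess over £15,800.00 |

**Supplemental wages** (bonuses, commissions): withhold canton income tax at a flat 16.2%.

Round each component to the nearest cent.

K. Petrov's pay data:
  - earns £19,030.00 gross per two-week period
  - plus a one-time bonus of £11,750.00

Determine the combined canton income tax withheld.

£6,802.41

Canton Income Tax: taxable = £19,030.00
  £3,633.72 + 39.17% × (£19,030.00 − £15,800.00) = £3,633.72 + 39.17% × £3,230.00 = £4,898.91
Supplemental (16.2% flat on bonus): 16.2% × £11,750.00 = £1,903.50
Total canton income tax: £4,898.91 + £1,903.50 = £6,802.41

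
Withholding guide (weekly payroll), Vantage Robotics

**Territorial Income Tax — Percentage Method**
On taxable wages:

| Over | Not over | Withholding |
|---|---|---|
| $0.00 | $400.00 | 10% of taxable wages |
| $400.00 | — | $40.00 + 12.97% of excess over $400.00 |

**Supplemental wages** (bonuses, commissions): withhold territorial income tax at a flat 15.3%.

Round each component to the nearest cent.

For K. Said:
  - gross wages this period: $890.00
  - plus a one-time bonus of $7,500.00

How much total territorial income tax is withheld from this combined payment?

Territorial Income Tax: taxable = $890.00
  $40.00 + 12.97% × ($890.00 − $400.00) = $40.00 + 12.97% × $490.00 = $103.55
Supplemental (15.3% flat on bonus): 15.3% × $7,500.00 = $1,147.50
Total territorial income tax: $103.55 + $1,147.50 = $1,251.05

$1,251.05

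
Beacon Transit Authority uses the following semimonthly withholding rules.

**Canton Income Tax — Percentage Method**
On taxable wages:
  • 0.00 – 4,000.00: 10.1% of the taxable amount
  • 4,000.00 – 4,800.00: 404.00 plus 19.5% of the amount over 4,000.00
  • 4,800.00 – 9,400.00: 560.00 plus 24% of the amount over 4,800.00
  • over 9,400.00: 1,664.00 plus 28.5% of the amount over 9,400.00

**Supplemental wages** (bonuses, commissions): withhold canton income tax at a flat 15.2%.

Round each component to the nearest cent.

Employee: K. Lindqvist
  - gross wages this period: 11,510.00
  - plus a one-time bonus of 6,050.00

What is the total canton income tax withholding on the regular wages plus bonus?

3,184.95

Canton Income Tax: taxable = 11,510.00
  1,664.00 + 28.5% × (11,510.00 − 9,400.00) = 1,664.00 + 28.5% × 2,110.00 = 2,265.35
Supplemental (15.2% flat on bonus): 15.2% × 6,050.00 = 919.60
Total canton income tax: 2,265.35 + 919.60 = 3,184.95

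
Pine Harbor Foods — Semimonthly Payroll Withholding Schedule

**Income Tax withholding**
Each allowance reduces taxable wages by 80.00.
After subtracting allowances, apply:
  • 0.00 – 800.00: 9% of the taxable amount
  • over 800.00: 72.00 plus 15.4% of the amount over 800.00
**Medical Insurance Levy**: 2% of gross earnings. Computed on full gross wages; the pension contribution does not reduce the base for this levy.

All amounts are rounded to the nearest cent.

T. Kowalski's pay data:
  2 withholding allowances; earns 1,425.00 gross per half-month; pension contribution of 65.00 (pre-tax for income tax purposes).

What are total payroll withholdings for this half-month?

162.10

Income Tax: taxable = 1,425.00 − 65.00 − 2×80.00 = 1,200.00
  72.00 + 15.4% × (1,200.00 − 800.00) = 72.00 + 15.4% × 400.00 = 133.60
Medical Insurance Levy: 2% × 1,425.00 = 28.50
Total: 133.60 + 28.50 = 162.10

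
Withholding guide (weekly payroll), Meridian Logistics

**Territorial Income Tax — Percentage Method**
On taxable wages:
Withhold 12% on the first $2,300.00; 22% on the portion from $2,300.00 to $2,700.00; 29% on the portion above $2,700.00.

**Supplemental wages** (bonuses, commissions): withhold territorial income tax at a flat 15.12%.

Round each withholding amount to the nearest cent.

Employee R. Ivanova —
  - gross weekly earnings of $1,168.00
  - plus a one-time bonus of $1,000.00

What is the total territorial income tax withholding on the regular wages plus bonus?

$291.36

Territorial Income Tax: taxable = $1,168.00
  12% × $1,168.00 = $140.16
Supplemental (15.12% flat on bonus): 15.12% × $1,000.00 = $151.20
Total territorial income tax: $140.16 + $151.20 = $291.36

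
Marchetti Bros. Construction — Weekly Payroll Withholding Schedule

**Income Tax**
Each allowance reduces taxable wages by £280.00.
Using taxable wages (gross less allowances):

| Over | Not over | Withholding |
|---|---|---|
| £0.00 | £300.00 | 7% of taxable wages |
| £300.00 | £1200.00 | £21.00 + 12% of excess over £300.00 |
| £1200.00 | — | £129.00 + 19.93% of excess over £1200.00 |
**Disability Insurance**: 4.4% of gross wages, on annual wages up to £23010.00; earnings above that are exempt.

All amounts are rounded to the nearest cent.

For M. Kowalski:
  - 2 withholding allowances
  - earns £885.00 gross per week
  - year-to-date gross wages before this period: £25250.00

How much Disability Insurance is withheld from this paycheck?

£0.00

Disability Insurance: YTD £25250.00 ≥ cap £23010.00 → £0.00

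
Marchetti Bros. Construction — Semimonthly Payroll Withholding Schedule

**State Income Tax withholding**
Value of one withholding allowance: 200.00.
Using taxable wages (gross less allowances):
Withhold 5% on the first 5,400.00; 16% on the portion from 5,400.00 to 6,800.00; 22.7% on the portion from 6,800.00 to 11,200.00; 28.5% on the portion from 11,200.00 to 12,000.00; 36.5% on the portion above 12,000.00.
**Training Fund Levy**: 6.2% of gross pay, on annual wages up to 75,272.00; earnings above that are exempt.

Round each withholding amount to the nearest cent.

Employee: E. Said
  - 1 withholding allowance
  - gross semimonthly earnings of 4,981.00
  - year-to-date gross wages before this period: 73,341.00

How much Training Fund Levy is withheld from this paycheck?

Training Fund Levy: cap 75,272.00 − YTD 73,341.00 = 1,931.00 subject; 6.2% × 1,931.00 = 119.72

119.72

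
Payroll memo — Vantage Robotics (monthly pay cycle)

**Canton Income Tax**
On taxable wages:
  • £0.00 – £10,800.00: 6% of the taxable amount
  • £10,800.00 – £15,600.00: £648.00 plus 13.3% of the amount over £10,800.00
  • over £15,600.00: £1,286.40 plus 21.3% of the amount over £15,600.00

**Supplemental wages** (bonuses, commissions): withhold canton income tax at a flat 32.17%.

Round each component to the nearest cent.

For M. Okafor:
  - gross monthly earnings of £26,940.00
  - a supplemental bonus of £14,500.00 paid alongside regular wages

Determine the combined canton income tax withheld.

£8,366.47

Canton Income Tax: taxable = £26,940.00
  £1,286.40 + 21.3% × (£26,940.00 − £15,600.00) = £1,286.40 + 21.3% × £11,340.00 = £3,701.82
Supplemental (32.17% flat on bonus): 32.17% × £14,500.00 = £4,664.65
Total canton income tax: £3,701.82 + £4,664.65 = £8,366.47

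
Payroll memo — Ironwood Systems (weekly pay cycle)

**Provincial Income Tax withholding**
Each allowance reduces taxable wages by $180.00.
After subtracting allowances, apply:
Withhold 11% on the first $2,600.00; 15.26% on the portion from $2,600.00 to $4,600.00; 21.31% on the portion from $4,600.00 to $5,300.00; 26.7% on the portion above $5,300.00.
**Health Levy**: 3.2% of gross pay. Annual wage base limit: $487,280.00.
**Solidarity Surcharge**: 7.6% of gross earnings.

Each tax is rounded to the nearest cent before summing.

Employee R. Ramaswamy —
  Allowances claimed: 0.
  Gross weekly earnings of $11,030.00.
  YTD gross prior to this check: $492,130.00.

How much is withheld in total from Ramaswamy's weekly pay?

Provincial Income Tax: taxable = $11,030.00
  $740.37 + 26.7% × ($11,030.00 − $5,300.00) = $740.37 + 26.7% × $5,730.00 = $2,270.28
Health Levy: YTD $492,130.00 ≥ cap $487,280.00 → $0.00
Solidarity Surcharge: 7.6% × $11,030.00 = $838.28
Total: $2,270.28 + $0.00 + $838.28 = $3,108.56

$3,108.56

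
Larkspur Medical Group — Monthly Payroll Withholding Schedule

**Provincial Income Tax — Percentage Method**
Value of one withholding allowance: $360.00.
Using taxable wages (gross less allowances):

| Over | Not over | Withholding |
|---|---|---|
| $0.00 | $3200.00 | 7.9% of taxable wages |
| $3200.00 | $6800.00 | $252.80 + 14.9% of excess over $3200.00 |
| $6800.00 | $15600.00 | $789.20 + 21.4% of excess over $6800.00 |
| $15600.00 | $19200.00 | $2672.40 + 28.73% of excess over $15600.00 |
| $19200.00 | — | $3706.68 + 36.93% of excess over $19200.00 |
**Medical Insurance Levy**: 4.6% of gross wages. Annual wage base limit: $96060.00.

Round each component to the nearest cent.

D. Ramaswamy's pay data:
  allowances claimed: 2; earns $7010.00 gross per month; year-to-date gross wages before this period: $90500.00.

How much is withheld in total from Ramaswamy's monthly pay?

$968.97

Provincial Income Tax: taxable = $7010.00 − 2×$360.00 = $6290.00
  $252.80 + 14.9% × ($6290.00 − $3200.00) = $252.80 + 14.9% × $3090.00 = $713.21
Medical Insurance Levy: cap $96060.00 − YTD $90500.00 = $5560.00 subject; 4.6% × $5560.00 = $255.76
Total: $713.21 + $255.76 = $968.97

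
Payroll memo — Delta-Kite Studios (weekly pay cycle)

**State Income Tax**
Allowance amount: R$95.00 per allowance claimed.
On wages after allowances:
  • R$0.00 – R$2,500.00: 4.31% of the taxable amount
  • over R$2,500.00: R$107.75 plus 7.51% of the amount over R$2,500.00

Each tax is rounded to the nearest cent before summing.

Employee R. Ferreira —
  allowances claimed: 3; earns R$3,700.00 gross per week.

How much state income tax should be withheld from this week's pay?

State Income Tax: taxable = R$3,700.00 − 3×R$95.00 = R$3,415.00
  R$107.75 + 7.51% × (R$3,415.00 − R$2,500.00) = R$107.75 + 7.51% × R$915.00 = R$176.47

R$176.47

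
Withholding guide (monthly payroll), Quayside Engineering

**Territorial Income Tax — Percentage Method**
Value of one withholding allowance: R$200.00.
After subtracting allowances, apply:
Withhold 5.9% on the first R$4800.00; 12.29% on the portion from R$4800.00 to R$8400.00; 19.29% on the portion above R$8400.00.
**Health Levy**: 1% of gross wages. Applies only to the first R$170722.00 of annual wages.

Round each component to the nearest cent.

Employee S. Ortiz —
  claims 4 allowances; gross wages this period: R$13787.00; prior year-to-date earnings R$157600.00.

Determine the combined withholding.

R$1741.69

Territorial Income Tax: taxable = R$13787.00 − 4×R$200.00 = R$12987.00
  R$725.64 + 19.29% × (R$12987.00 − R$8400.00) = R$725.64 + 19.29% × R$4587.00 = R$1610.47
Health Levy: cap R$170722.00 − YTD R$157600.00 = R$13122.00 subject; 1% × R$13122.00 = R$131.22
Total: R$1610.47 + R$131.22 = R$1741.69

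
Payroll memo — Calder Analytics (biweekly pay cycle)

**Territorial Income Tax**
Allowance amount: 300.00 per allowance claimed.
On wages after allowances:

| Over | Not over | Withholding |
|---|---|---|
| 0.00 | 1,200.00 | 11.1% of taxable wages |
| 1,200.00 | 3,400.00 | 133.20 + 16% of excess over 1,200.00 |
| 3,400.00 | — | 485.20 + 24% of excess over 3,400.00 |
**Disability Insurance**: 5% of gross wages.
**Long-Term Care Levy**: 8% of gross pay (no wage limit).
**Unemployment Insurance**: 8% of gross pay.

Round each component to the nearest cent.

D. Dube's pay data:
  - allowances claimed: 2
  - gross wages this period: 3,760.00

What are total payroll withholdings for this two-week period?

Territorial Income Tax: taxable = 3,760.00 − 2×300.00 = 3,160.00
  133.20 + 16% × (3,160.00 − 1,200.00) = 133.20 + 16% × 1,960.00 = 446.80
Disability Insurance: 5% × 3,760.00 = 188.00
Long-Term Care Levy: 8% × 3,760.00 = 300.80
Unemployment Insurance: 8% × 3,760.00 = 300.80
Total: 446.80 + 188.00 + 300.80 + 300.80 = 1,236.40

1,236.40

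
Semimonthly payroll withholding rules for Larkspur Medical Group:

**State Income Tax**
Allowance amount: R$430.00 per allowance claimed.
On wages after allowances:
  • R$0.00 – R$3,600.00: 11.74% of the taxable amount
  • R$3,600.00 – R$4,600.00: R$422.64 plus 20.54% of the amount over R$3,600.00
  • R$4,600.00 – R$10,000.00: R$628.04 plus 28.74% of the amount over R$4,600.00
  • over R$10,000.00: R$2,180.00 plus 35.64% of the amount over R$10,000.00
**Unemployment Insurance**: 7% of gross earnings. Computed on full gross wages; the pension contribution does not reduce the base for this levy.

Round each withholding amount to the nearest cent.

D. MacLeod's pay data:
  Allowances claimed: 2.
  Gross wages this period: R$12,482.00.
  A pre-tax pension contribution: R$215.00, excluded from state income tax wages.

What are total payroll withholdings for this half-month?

State Income Tax: taxable = R$12,482.00 − R$215.00 − 2×R$430.00 = R$11,407.00
  R$2,180.00 + 35.64% × (R$11,407.00 − R$10,000.00) = R$2,180.00 + 35.64% × R$1,407.00 = R$2,681.45
Unemployment Insurance: 7% × R$12,482.00 = R$873.74
Total: R$2,681.45 + R$873.74 = R$3,555.19

R$3,555.19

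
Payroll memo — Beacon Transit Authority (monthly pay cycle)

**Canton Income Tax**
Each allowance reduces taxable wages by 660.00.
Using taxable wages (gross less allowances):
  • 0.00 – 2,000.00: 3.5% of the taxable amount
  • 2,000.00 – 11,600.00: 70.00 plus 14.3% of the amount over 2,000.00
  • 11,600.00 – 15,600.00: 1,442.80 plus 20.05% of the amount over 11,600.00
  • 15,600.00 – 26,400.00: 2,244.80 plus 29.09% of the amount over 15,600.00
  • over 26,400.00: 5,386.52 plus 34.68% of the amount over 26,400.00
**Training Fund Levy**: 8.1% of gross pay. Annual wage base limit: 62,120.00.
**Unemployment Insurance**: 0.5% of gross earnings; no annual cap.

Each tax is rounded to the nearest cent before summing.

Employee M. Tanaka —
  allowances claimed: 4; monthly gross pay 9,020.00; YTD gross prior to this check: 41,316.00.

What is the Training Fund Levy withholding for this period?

730.62

Training Fund Levy: 8.1% × 9,020.00 = 730.62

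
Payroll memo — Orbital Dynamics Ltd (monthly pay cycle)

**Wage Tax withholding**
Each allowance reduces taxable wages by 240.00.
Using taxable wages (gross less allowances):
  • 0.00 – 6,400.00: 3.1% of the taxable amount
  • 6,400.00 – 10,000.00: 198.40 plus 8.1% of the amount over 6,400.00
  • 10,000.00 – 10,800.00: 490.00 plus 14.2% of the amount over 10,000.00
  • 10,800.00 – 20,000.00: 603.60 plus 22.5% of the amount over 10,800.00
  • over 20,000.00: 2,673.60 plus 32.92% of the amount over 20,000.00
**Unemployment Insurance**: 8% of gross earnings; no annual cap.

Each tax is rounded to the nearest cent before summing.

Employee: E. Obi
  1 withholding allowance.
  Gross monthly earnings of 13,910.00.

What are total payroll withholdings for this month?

Wage Tax: taxable = 13,910.00 − 1×240.00 = 13,670.00
  603.60 + 22.5% × (13,670.00 − 10,800.00) = 603.60 + 22.5% × 2,870.00 = 1,249.35
Unemployment Insurance: 8% × 13,910.00 = 1,112.80
Total: 1,249.35 + 1,112.80 = 2,362.15

2,362.15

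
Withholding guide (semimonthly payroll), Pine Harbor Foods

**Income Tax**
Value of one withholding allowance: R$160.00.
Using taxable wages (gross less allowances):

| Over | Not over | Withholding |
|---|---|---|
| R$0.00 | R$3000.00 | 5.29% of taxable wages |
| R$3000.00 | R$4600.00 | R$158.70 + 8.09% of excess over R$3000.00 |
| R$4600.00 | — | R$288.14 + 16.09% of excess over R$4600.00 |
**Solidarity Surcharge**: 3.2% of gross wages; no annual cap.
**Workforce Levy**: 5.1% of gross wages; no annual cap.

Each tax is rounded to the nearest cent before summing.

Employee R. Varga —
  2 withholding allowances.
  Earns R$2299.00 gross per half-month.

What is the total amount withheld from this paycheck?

R$295.51

Income Tax: taxable = R$2299.00 − 2×R$160.00 = R$1979.00
  5.29% × R$1979.00 = R$104.69
Solidarity Surcharge: 3.2% × R$2299.00 = R$73.57
Workforce Levy: 5.1% × R$2299.00 = R$117.25
Total: R$104.69 + R$73.57 + R$117.25 = R$295.51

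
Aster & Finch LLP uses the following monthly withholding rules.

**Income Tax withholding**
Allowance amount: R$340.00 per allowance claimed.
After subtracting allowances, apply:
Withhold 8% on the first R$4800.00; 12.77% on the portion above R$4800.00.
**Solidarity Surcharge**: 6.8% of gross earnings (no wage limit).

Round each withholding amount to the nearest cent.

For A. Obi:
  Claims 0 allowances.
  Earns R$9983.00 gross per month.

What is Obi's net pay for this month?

R$8258.29

Income Tax: taxable = R$9983.00
  R$384.00 + 12.77% × (R$9983.00 − R$4800.00) = R$384.00 + 12.77% × R$5183.00 = R$1045.87
Solidarity Surcharge: 6.8% × R$9983.00 = R$678.84
Total withheld: R$1045.87 + R$678.84 = R$1724.71
Net pay: R$9983.00 − R$1724.71 = R$8258.29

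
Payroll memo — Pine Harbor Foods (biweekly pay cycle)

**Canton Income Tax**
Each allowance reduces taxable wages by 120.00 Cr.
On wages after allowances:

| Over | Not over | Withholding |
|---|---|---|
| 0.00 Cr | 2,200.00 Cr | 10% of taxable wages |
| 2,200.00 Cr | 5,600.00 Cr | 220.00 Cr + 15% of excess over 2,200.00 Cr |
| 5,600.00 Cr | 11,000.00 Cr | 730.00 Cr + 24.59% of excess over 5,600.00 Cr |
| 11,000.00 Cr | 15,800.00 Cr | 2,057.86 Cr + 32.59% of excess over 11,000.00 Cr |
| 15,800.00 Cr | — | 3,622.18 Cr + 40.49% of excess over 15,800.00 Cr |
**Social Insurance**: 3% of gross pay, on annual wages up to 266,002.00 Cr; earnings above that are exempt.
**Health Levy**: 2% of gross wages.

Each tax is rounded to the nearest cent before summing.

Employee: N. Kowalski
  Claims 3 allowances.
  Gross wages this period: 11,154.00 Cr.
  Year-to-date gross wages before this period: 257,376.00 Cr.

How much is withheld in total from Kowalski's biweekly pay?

2,489.06 Cr

Canton Income Tax: taxable = 11,154.00 Cr − 3×120.00 Cr = 10,794.00 Cr
  730.00 Cr + 24.59% × (10,794.00 Cr − 5,600.00 Cr) = 730.00 Cr + 24.59% × 5,194.00 Cr = 2,007.20 Cr
Social Insurance: cap 266,002.00 Cr − YTD 257,376.00 Cr = 8,626.00 Cr subject; 3% × 8,626.00 Cr = 258.78 Cr
Health Levy: 2% × 11,154.00 Cr = 223.08 Cr
Total: 2,007.20 Cr + 258.78 Cr + 223.08 Cr = 2,489.06 Cr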